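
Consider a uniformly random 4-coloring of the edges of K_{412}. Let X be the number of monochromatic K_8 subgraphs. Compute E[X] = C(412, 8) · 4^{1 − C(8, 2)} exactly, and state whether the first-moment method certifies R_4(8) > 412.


E[X] = C(412, 8) · 4^{1 − 28} = 19229204065337145 · 4^{−27} = 19229204065337145/18014398509481984.
As a reduced fraction: E[X] = 19229204065337145/18014398509481984 ≈ 1.067435.
Is E[X] < 1? NO.
Since E[X] ≥ 1, the first-moment bound is inconclusive at n = 412; it does NOT by itself certify R_4(8) > 412.

E[X] = 19229204065337145/18014398509481984 ≈ 1.067435; E[X] ≥ 1; first-moment method inconclusive here.


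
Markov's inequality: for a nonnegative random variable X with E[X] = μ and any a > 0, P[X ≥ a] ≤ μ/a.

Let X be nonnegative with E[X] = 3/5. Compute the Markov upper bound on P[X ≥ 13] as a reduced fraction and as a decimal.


μ = E[X] = 3/5, a = 13.
Markov: P[X ≥ 13] ≤ μ/a = (3/5)/13 = 3/65.
Numerically: ≈ 0.04615.
(Since a = 13 > μ = 0.60000, the bound 3/65 is < 1 and informative.)

P[X ≥ 13] ≤ 3/65 ≈ 0.04615.


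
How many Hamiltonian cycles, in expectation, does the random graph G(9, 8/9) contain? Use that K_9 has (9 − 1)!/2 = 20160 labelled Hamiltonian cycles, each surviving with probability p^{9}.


K_9 has (9 − 1)!/2 = 20160 labelled Hamiltonian cycles.
For each such Hamiltonian cycle H, let X_H = 1 if all 9 edges of H are present in G. Then P[X_H = 1] = p^{9} = (8/9)^{9} = 134217728/387420489.
By linearity of expectation: E[X] = Σ_H E[X_H] = 20160 · p^{9} = 20160 · 134217728/387420489 = 300647710720/43046721.
Numerically: E[X] ≈ 6984.2.

E[X] = 20160 · (8/9)^{9} = 300647710720/43046721 ≈ 6984.2.


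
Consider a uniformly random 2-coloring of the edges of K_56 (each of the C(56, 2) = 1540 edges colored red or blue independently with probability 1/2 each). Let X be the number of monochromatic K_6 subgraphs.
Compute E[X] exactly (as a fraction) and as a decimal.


Let X = Σ_S X_S over the C(56, 6) = 32468436 subsets S of size 6, where X_S = 1 if the K_6 on S is monochromatic.
For a fixed S, the K_6 on S has C(6, 2) = 15 edges. P[all 15 edges red] = (1/2)^15, and likewise for blue, so P[monochromatic] = 2·(1/2)^15 = 2^{1 − 15} = 1/16384.
Summing: E[X] = C(56, 6) · 2^{1 − 15} = 32468436 · 1/16384 = 8117109/4096.
Numerically: E[X] ≈ 1981.7161.

E[X] = C(56,6)·2^(1−C(6,2)) = 8117109/4096 ≈ 1981.7161.


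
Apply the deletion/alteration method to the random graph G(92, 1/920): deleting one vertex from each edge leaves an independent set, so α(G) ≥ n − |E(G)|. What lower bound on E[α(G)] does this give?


E[|E(G)|] = C(92, 2)·p = 4186 · (1/920) = 91/20.
E[α(G)] ≥ n − E[|E(G)|] = 92 − 91/20 = 1749/20.
Numerically: ≈ 87.45000.
(This is only a lower bound; the true E[α(G)] may be larger.)

E[α(G)] ≥ 1749/20 ≈ 87.45000.


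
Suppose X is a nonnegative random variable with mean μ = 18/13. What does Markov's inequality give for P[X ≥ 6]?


μ = E[X] = 18/13, a = 6.
Markov: P[X ≥ 6] ≤ μ/a = (18/13)/6 = 3/13.
Numerically: ≈ 0.23077.
(Since a = 6 > μ = 1.38462, the bound 3/13 is < 1 and informative.)

P[X ≥ 6] ≤ 3/13 ≈ 0.23077.


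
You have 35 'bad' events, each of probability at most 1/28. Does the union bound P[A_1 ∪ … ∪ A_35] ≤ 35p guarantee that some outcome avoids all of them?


Union bound: P[∪_{i=1}^{35} A_i] ≤ Σ_i P[A_i] ≤ 35·p = 35·(1/28) = 5/4.
Numerically: 5/4 ≈ 1.2500.
Is 5/4 < 1? NO.
Since the bound 5/4 is ≥ 1, the union bound is uninformative here; it does NOT by itself certify existence.

35·p = 5/4 ≈ 1.2500; existence NOT certified by the union bound.


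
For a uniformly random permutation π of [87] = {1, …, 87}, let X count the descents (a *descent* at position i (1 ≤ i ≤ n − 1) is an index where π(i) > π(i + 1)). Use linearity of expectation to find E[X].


Write X = Σ X_I over i = 1, …, 86, with X_I the indicator of one descent.
There are 86 indicators.
For each fixed i, the pair (π(i), π(i+1)) is a uniformly random ordered pair of distinct values from {1, …, 87}; by symmetry P[π(i) > π(i+1)] = 1/2.
By linearity: E[X] = 86 · (1/2) = (87 − 1) · (1/2) = 43 ≈ 43.000000.

E[X] = 43 = 43.000000.


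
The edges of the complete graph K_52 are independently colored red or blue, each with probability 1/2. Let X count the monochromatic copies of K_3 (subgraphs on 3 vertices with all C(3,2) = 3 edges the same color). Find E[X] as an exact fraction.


Let X = Σ_S X_S over the C(52, 3) = 22100 subsets S of size 3, where X_S = 1 if the K_3 on S is monochromatic.
For a fixed S, the K_3 on S has C(3, 2) = 3 edges. P[all 3 edges red] = (1/2)^3, and likewise for blue, so P[monochromatic] = 2·(1/2)^3 = 2^{1 − 3} = 1/4.
By linearity: E[X] = C(52, 3) · 2^{1 − 3} = 22100 · 1/4 = 5525.
Numerically: E[X] ≈ 5525.000000.

E[X] = C(52,3)·2^(1−C(3,2)) = 5525 ≈ 5525.000000.


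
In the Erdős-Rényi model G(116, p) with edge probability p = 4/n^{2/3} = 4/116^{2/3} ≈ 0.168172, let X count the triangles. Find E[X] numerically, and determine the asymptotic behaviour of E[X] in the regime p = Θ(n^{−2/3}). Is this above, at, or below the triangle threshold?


Number of potential triangles: C(116, 3) = 253460.
Each occurs with probability p³ ≈ (0.168172)³ ≈ 4.75624257e-03.
By linearity: E[X] = C(116, 3)·p³ ≈ 253460 · 4.75624257e-03 ≈ 1205.517241.
Since α = 2/3 < 1, p = c/n^{2/3} ≫ 1/n is above the triangle threshold p ~ 1/n. Asymptotically E[X] ~ (c³/6)·n^{3(1−α)} = (4³/6)·n^{1} → ∞; triangles are abundant w.h.p.

E[X] ≈ 1205.517241; in regime p = Θ(1/n^{2/3}) E[X] diverges (above the triangle threshold p ~ 1/n).


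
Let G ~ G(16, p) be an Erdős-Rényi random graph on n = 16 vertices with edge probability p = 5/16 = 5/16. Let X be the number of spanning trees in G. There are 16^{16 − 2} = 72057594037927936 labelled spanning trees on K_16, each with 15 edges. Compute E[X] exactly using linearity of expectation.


K_16 has 16^{16 − 2} = 72057594037927936 labelled spanning trees.
For each such spanning tree H, let X_H = 1 if all 15 edges of H are present in G. Then P[X_H = 1] = p^{15} = (5/16)^{15} = 30517578125/1152921504606846976.
Summing the indicators: E[X] = Σ_H E[X_H] = 72057594037927936 · p^{15} = 72057594037927936 · 30517578125/1152921504606846976 = 30517578125/16.
Numerically: E[X] ≈ 1.907e+09.

E[X] = 72057594037927936 · (5/16)^{15} = 30517578125/16 ≈ 1.907e+09.


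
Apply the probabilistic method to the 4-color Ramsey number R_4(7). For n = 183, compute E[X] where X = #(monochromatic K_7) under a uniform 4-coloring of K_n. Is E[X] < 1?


E[X] = C(183, 7) · 4^{1 − 21} = 1214197462413 · 4^{−20} = 1214197462413/1099511627776.
As a reduced fraction: E[X] = 1214197462413/1099511627776 ≈ 1.1043062.
Is E[X] < 1? NO.
Since E[X] ≥ 1, the first-moment bound is inconclusive at n = 183; it does NOT by itself certify R_4(7) > 183.

E[X] = 1214197462413/1099511627776 ≈ 1.1043062; E[X] ≥ 1; first-moment method inconclusive here.


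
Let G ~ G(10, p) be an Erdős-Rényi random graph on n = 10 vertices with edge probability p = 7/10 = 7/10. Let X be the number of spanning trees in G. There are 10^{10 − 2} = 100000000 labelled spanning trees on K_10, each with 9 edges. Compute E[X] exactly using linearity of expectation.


K_10 has 10^{10 − 2} = 100000000 labelled spanning trees.
For each such spanning tree H, let X_H = 1 if all 9 edges of H are present in G. Then P[X_H = 1] = p^{9} = (7/10)^{9} = 40353607/1000000000.
Summing the indicators: E[X] = Σ_H E[X_H] = 100000000 · p^{9} = 100000000 · 40353607/1000000000 = 40353607/10.
Numerically: E[X] ≈ 4.035e+06.

E[X] = 100000000 · (7/10)^{9} = 40353607/10 ≈ 4.035e+06.


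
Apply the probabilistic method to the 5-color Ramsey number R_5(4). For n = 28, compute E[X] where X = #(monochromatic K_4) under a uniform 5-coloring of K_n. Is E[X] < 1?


E[X] = C(28, 4) · 5^{1 − 6} = 20475 · 5^{−5} = 20475/3125.
As a reduced fraction: E[X] = 819/125 ≈ 6.55200.
Is E[X] < 1? NO.
Since E[X] ≥ 1, the first-moment bound is inconclusive at n = 28; it does NOT by itself certify R_5(4) > 28.

E[X] = 819/125 ≈ 6.55200; E[X] ≥ 1; first-moment method inconclusive here.


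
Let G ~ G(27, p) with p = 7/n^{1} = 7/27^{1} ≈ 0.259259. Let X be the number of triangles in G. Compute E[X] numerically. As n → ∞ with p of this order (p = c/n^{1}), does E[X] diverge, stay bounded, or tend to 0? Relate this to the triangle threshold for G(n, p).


Number of potential triangles: C(27, 3) = 2925.
Each occurs with probability p³ ≈ (0.259259)³ ≈ 1.74262054e-02.
By linearity: E[X] = C(27, 3)·p³ ≈ 2925 · 1.74262054e-02 ≈ 50.971651.
Here α = 1, so p = 7/n is exactly at the triangle threshold p ~ 1/n. Asymptotically E[X] → c³/6 = 7³/6 = 343/6 ≈ 57.166667, a bounded constant. In this regime the triangle count is asymptotically Poisson(c³/6).

E[X] ≈ 50.971651; in regime p = Θ(1/n^{1}) E[X] stays bounded (at the triangle threshold p ~ 1/n).


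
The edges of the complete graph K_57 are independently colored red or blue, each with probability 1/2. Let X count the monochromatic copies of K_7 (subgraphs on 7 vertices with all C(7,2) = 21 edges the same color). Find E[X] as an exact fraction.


Let X = Σ_S X_S over the C(57, 7) = 264385836 subsets S of size 7, where X_S = 1 if the K_7 on S is monochromatic.
For a fixed S, the K_7 on S has C(7, 2) = 21 edges. P[all 21 edges red] = (1/2)^21, and likewise for blue, so P[monochromatic] = 2·(1/2)^21 = 2^{1 − 21} = 1/1048576.
Summing: E[X] = C(57, 7) · 2^{1 − 21} = 264385836 · 1/1048576 = 66096459/262144.
Numerically: E[X] ≈ 252.13798.

E[X] = C(57,7)·2^(1−C(7,2)) = 66096459/262144 ≈ 252.13798.


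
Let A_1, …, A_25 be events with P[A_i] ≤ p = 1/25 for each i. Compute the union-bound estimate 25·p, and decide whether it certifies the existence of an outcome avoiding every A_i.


Union bound: P[∪_{i=1}^{25} A_i] ≤ Σ_i P[A_i] ≤ 25·p = 25·(1/25) = 1.
Numerically: 1 ≈ 1.00000.
Is 1 < 1? NO.
Since the bound 1 is ≥ 1, the union bound is uninformative here; it does NOT by itself certify existence.

25·p = 1 ≈ 1.00000; existence NOT certified by the union bound.


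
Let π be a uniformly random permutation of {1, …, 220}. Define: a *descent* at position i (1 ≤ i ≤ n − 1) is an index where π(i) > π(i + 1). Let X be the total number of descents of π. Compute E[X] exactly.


Write X = Σ X_I over i = 1, …, 219, with X_I the indicator of one descent.
There are 219 indicators.
For each fixed i, the pair (π(i), π(i+1)) is a uniformly random ordered pair of distinct values from {1, …, 220}; by symmetry P[π(i) > π(i+1)] = 1/2.
By linearity: E[X] = 219 · (1/2) = (220 − 1) · (1/2) = 219/2 ≈ 109.50000.

E[X] = 219/2 = 109.50000.


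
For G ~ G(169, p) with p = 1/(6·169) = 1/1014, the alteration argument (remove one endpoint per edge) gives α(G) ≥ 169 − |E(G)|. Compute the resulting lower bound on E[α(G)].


E[|E(G)|] = C(169, 2)·p = 14196 · (1/1014) = 14.
E[α(G)] ≥ n − E[|E(G)|] = 169 − 14 = 155.
Numerically: ≈ 155.000.
(This is only a lower bound; the true E[α(G)] may be larger.)

E[α(G)] ≥ 155 ≈ 155.000.


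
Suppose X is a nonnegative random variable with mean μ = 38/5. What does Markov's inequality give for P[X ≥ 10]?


μ = E[X] = 38/5, a = 10.
Markov: P[X ≥ 10] ≤ μ/a = (38/5)/10 = 19/25.
Numerically: ≈ 0.760.
(Since a = 10 > μ = 7.600, the bound 19/25 is < 1 and informative.)

P[X ≥ 10] ≤ 19/25 ≈ 0.760.


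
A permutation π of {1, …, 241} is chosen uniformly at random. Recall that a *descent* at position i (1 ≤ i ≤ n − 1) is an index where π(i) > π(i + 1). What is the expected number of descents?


Write X = Σ X_I over i = 1, …, 240, with X_I the indicator of one descent.
There are 240 indicators.
For each fixed i, the pair (π(i), π(i+1)) is a uniformly random ordered pair of distinct values from {1, …, 241}; by symmetry P[π(i) > π(i+1)] = 1/2.
By linearity: E[X] = 240 · (1/2) = (241 − 1) · (1/2) = 120 ≈ 120.0000.

E[X] = 120 = 120.0000.


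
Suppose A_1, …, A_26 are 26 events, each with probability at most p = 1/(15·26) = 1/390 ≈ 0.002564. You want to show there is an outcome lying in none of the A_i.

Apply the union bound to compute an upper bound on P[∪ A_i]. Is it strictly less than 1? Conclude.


Union bound: P[∪_{i=1}^{26} A_i] ≤ Σ_i P[A_i] ≤ 26·p = 26·(1/390) = 1/15.
Numerically: 1/15 ≈ 0.066667.
Is 1/15 < 1? YES.
Since P[∪ A_i] ≤ 1/15 < 1, the complement has P[∩ A_i^c] ≥ 1 − 1/15 = 14/15 > 0, so some outcome avoids every A_i.

26·p = 1/15 ≈ 0.066667; existence CERTIFIED by the union bound.


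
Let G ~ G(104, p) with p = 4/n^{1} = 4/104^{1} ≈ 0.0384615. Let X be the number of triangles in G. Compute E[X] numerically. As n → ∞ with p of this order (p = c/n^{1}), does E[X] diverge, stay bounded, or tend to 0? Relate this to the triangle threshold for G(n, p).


Number of potential triangles: C(104, 3) = 182104.
Each occurs with probability p³ ≈ (0.0384615)³ ≈ 5.68957670e-05.
By linearity: E[X] = C(104, 3)·p³ ≈ 182104 · 5.68957670e-05 ≈ 10.360947.
Here α = 1, so p = 4/n is exactly at the triangle threshold p ~ 1/n. Asymptotically E[X] → c³/6 = 4³/6 = 32/3 ≈ 10.666667, a bounded constant. In this regime the triangle count is asymptotically Poisson(c³/6).

E[X] ≈ 10.360947; in regime p = Θ(1/n^{1}) E[X] stays bounded (at the triangle threshold p ~ 1/n).


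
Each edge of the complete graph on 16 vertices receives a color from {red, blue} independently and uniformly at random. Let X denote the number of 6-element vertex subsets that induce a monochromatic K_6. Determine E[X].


Let X = Σ_S X_S over the C(16, 6) = 8008 subsets S of size 6, where X_S = 1 if the K_6 on S is monochromatic.
For a fixed S, the K_6 on S has C(6, 2) = 15 edges. P[all 15 edges red] = (1/2)^15, and likewise for blue, so P[monochromatic] = 2·(1/2)^15 = 2^{1 − 15} = 1/16384.
By linearity: E[X] = C(16, 6) · 2^{1 − 15} = 8008 · 1/16384 = 1001/2048.
Numerically: E[X] ≈ 0.4888.

E[X] = C(16,6)·2^(1−C(6,2)) = 1001/2048 ≈ 0.4888.


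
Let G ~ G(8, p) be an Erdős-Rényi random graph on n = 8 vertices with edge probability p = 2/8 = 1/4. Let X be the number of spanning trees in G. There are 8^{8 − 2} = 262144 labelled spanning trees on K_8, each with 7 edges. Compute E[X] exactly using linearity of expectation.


K_8 has 8^{8 − 2} = 262144 labelled spanning trees.
For each such spanning tree H, let X_H = 1 if all 7 edges of H are present in G. Then P[X_H = 1] = p^{7} = (1/4)^{7} = 1/16384.
Summing the indicators: E[X] = Σ_H E[X_H] = 262144 · p^{7} = 262144 · 1/16384 = 16.
Numerically: E[X] ≈ 16.

E[X] = 262144 · (1/4)^{7} = 16 ≈ 16.


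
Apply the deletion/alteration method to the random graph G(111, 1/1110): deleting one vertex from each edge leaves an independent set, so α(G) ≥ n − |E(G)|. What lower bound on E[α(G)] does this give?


E[|E(G)|] = C(111, 2)·p = 6105 · (1/1110) = 11/2.
E[α(G)] ≥ n − E[|E(G)|] = 111 − 11/2 = 211/2.
Numerically: ≈ 105.50000.
(This is only a lower bound; the true E[α(G)] may be larger.)

E[α(G)] ≥ 211/2 ≈ 105.50000.


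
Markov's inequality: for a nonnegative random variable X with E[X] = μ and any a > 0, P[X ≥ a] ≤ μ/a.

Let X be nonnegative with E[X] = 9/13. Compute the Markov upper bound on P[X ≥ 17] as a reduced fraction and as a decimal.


μ = E[X] = 9/13, a = 17.
Markov: P[X ≥ 17] ≤ μ/a = (9/13)/17 = 9/221.
Numerically: ≈ 0.04072.
(Since a = 17 > μ = 0.69231, the bound 9/221 is < 1 and informative.)

P[X ≥ 17] ≤ 9/221 ≈ 0.04072.


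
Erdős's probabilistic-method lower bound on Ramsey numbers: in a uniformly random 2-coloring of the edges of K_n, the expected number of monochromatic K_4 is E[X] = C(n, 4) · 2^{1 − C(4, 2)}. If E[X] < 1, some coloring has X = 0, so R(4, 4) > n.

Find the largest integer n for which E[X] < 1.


We need C(n, 4) · 2^{1 − 6} < 1, i.e. C(n, 4) < 2^{6 − 1} = 32.
Check values of n near the boundary:
  n = 5: C(5, 4) = 5; 5 < 32? YES
  n = 6: C(6, 4) = 15; 15 < 32? YES
  n = 7: C(7, 4) = 35; 35 < 32? NO
  n = 8: C(8, 4) = 70; 70 < 32? NO
The largest n with C(n, 4) < 32 is n = 6 (where E[X] = 15/32 ≈ 0.468750). Hence R(4, 4) > 6, i.e. R(4, 4) ≥ 7.

Largest n = 6; hence R(4, 4) > 6.


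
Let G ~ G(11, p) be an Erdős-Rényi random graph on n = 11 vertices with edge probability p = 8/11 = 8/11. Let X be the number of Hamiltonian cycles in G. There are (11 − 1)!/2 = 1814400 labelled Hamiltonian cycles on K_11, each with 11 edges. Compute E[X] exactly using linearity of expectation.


K_11 has (11 − 1)!/2 = 1814400 labelled Hamiltonian cycles.
For each such Hamiltonian cycle H, let X_H = 1 if all 11 edges of H are present in G. Then P[X_H = 1] = p^{11} = (8/11)^{11} = 8589934592/285311670611.
By linearity: E[X] = Σ_H E[X_H] = 1814400 · p^{11} = 1814400 · 8589934592/285311670611 = 15585577323724800/285311670611.
Numerically: E[X] ≈ 5.46e+04.

E[X] = 1814400 · (8/11)^{11} = 15585577323724800/285311670611 ≈ 5.46e+04.


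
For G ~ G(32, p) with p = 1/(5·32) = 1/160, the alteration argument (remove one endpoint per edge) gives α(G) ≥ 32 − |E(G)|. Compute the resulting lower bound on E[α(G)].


E[|E(G)|] = C(32, 2)·p = 496 · (1/160) = 31/10.
E[α(G)] ≥ n − E[|E(G)|] = 32 − 31/10 = 289/10.
Numerically: ≈ 28.900.
(This is only a lower bound; the true E[α(G)] may be larger.)

E[α(G)] ≥ 289/10 ≈ 28.900.


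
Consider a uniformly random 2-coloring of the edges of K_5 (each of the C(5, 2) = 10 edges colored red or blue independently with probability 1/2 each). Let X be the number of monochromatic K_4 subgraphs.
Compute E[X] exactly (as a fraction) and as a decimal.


Let X = Σ_S X_S over the C(5, 4) = 5 subsets S of size 4, where X_S = 1 if the K_4 on S is monochromatic.
For a fixed S, the K_4 on S has C(4, 2) = 6 edges. P[all 6 edges red] = (1/2)^6, and likewise for blue, so P[monochromatic] = 2·(1/2)^6 = 2^{1 − 6} = 1/32.
Summing: E[X] = C(5, 4) · 2^{1 − 6} = 5 · 1/32 = 5/32.
Numerically: E[X] ≈ 0.156.

E[X] = C(5,4)·2^(1−C(4,2)) = 5/32 ≈ 0.156.


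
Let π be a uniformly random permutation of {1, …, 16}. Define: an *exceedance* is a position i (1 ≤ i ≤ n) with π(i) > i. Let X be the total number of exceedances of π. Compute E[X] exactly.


Write X = Σ_{i=1}^{16} X_i, where X_i = 1_{π(i) > i}.
For each fixed i, π(i) is uniform over {1, …, 16} (marginal of a uniform permutation), so P[π(i) > i] = (n − i)/n. Summing: Σ_{i=1}^{16} (n − i)/n = (0 + 1 + … + 15)/16 = 16(16 − 1)/(2·16) = (16 − 1)/2.
Hence E[X] = Σ_{i=1}^{16} (16 − i)/16 = 15/2 ≈ 7.500000.

E[X] = 15/2 = 7.500000.


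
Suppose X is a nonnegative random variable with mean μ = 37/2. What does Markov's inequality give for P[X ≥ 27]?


μ = E[X] = 37/2, a = 27.
Markov: P[X ≥ 27] ≤ μ/a = (37/2)/27 = 37/54.
Numerically: ≈ 0.6852.
(Since a = 27 > μ = 18.5000, the bound 37/54 is < 1 and informative.)

P[X ≥ 27] ≤ 37/54 ≈ 0.6852.


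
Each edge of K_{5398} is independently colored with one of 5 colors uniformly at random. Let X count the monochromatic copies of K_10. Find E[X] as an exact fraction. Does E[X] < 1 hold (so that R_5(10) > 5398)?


E[X] = C(5398, 10) · 5^{1 − 45} = 5740413564134635387185954535766 · 5^{−44} = 5740413564134635387185954535766/5684341886080801486968994140625.
As a reduced fraction: E[X] = 5740413564134635387185954535766/5684341886080801486968994140625 ≈ 1.010.
Is E[X] < 1? NO.
Since E[X] ≥ 1, the first-moment bound is inconclusive at n = 5398; it does NOT by itself certify R_5(10) > 5398.

E[X] = 5740413564134635387185954535766/5684341886080801486968994140625 ≈ 1.010; E[X] ≥ 1; first-moment method inconclusive here.


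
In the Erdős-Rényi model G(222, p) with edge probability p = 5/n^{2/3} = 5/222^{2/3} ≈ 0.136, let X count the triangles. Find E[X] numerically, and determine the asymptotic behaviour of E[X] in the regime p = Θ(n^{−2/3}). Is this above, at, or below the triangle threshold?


Number of potential triangles: C(222, 3) = 1798940.
Each occurs with probability p³ ≈ (0.136)³ ≈ 2.53632e-03.
By linearity: E[X] = C(222, 3)·p³ ≈ 1798940 · 2.53632e-03 ≈ 4562.688.
Since α = 2/3 < 1, p = c/n^{2/3} ≫ 1/n is above the triangle threshold p ~ 1/n. Asymptotically E[X] ~ (c³/6)·n^{3(1−α)} = (5³/6)·n^{1} → ∞; triangles are abundant w.h.p.

E[X] ≈ 4562.688; in regime p = Θ(1/n^{2/3}) E[X] diverges (above the triangle threshold p ~ 1/n).


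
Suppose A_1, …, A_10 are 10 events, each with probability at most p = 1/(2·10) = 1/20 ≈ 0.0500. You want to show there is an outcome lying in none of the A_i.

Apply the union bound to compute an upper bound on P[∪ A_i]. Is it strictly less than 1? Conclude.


Union bound: P[∪_{i=1}^{10} A_i] ≤ Σ_i P[A_i] ≤ 10·p = 10·(1/20) = 1/2.
Numerically: 1/2 ≈ 0.5000.
Is 1/2 < 1? YES.
Since P[∪ A_i] ≤ 1/2 < 1, the complement has P[∩ A_i^c] ≥ 1 − 1/2 = 1/2 > 0, so some outcome avoids every A_i.

10·p = 1/2 ≈ 0.5000; existence CERTIFIED by the union bound.


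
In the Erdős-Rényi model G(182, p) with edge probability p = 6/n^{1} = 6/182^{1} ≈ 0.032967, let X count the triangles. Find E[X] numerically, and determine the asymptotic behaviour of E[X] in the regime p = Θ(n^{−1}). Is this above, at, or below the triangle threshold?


Number of potential triangles: C(182, 3) = 988260.
Each occurs with probability p³ ≈ (0.032967)³ ≈ 3.58294043e-05.
By linearity: E[X] = C(182, 3)·p³ ≈ 988260 · 3.58294043e-05 ≈ 35.408767.
Here α = 1, so p = 6/n is exactly at the triangle threshold p ~ 1/n. Asymptotically E[X] → c³/6 = 6³/6 = 36 ≈ 36.000000, a bounded constant. In this regime the triangle count is asymptotically Poisson(c³/6).

E[X] ≈ 35.408767; in regime p = Θ(1/n^{1}) E[X] stays bounded (at the triangle threshold p ~ 1/n).


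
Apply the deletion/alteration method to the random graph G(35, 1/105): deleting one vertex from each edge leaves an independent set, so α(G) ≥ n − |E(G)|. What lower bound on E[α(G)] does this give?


E[|E(G)|] = C(35, 2)·p = 595 · (1/105) = 17/3.
E[α(G)] ≥ n − E[|E(G)|] = 35 − 17/3 = 88/3.
Numerically: ≈ 29.3333.
(This is only a lower bound; the true E[α(G)] may be larger.)

E[α(G)] ≥ 88/3 ≈ 29.3333.


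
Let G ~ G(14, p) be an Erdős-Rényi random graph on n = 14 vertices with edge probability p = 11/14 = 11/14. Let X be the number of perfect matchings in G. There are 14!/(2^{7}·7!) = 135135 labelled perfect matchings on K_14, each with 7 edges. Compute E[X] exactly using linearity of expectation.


K_14 has 14!/(2^{7}·7!) = 135135 labelled perfect matchings.
For each such perfect matching H, let X_H = 1 if all 7 edges of H are present in G. Then P[X_H = 1] = p^{7} = (11/14)^{7} = 19487171/105413504.
By linearity: E[X] = Σ_H E[X_H] = 135135 · p^{7} = 135135 · 19487171/105413504 = 376199836155/15059072.
Numerically: E[X] ≈ 24982.

E[X] = 135135 · (11/14)^{7} = 376199836155/15059072 ≈ 24982.


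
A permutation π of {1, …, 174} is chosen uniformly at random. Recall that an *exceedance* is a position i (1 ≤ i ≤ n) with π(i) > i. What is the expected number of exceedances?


Write X = Σ_{i=1}^{174} X_i, where X_i = 1_{π(i) > i}.
For each fixed i, π(i) is uniform over {1, …, 174} (marginal of a uniform permutation), so P[π(i) > i] = (n − i)/n. Summing: Σ_{i=1}^{174} (n − i)/n = (0 + 1 + … + 173)/174 = 174(174 − 1)/(2·174) = (174 − 1)/2.
Hence E[X] = Σ_{i=1}^{174} (174 − i)/174 = 173/2 ≈ 86.500.

E[X] = 173/2 = 86.500.


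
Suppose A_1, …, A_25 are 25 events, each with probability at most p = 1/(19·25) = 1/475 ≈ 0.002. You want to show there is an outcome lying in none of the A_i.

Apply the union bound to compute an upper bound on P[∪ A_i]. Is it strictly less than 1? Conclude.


Union bound: P[∪_{i=1}^{25} A_i] ≤ Σ_i P[A_i] ≤ 25·p = 25·(1/475) = 1/19.
Numerically: 1/19 ≈ 0.053.
Is 1/19 < 1? YES.
Since P[∪ A_i] ≤ 1/19 < 1, the complement has P[∩ A_i^c] ≥ 1 − 1/19 = 18/19 > 0, so some outcome avoids every A_i.

25·p = 1/19 ≈ 0.053; existence CERTIFIED by the union bound.


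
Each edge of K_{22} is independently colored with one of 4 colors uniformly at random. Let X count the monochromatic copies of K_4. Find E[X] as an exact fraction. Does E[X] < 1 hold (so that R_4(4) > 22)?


E[X] = C(22, 4) · 4^{1 − 6} = 7315 · 4^{−5} = 7315/1024.
As a reduced fraction: E[X] = 7315/1024 ≈ 7.144.
Is E[X] < 1? NO.
Since E[X] ≥ 1, the first-moment bound is inconclusive at n = 22; it does NOT by itself certify R_4(4) > 22.

E[X] = 7315/1024 ≈ 7.144; E[X] ≥ 1; first-moment method inconclusive here.


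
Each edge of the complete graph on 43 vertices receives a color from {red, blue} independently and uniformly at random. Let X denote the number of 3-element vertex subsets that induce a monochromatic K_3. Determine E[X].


Let X = Σ_S X_S over the C(43, 3) = 12341 subsets S of size 3, where X_S = 1 if the K_3 on S is monochromatic.
For a fixed S, the K_3 on S has C(3, 2) = 3 edges. P[all 3 edges red] = (1/2)^3, and likewise for blue, so P[monochromatic] = 2·(1/2)^3 = 2^{1 − 3} = 1/4.
Summing: E[X] = C(43, 3) · 2^{1 − 3} = 12341 · 1/4 = 12341/4.
Numerically: E[X] ≈ 3085.25000.

E[X] = C(43,3)·2^(1−C(3,2)) = 12341/4 ≈ 3085.25000.


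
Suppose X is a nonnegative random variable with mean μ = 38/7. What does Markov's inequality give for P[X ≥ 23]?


μ = E[X] = 38/7, a = 23.
Markov: P[X ≥ 23] ≤ μ/a = (38/7)/23 = 38/161.
Numerically: ≈ 0.2360.
(Since a = 23 > μ = 5.4286, the bound 38/161 is < 1 and informative.)

P[X ≥ 23] ≤ 38/161 ≈ 0.2360.


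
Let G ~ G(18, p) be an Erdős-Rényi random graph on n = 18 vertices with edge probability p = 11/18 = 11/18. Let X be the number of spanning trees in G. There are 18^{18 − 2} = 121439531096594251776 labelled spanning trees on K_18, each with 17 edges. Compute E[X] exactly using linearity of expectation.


K_18 has 18^{18 − 2} = 121439531096594251776 labelled spanning trees.
For each such spanning tree H, let X_H = 1 if all 17 edges of H are present in G. Then P[X_H = 1] = p^{17} = (11/18)^{17} = 505447028499293771/2185911559738696531968.
By linearity of expectation: E[X] = Σ_H E[X_H] = 121439531096594251776 · p^{17} = 121439531096594251776 · 505447028499293771/2185911559738696531968 = 505447028499293771/18.
Numerically: E[X] ≈ 2.81e+16.

E[X] = 121439531096594251776 · (11/18)^{17} = 505447028499293771/18 ≈ 2.81e+16.


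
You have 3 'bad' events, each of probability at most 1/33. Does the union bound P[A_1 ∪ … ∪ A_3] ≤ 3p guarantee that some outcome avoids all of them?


Union bound: P[∪_{i=1}^{3} A_i] ≤ Σ_i P[A_i] ≤ 3·p = 3·(1/33) = 1/11.
Numerically: 1/11 ≈ 0.0909091.
Is 1/11 < 1? YES.
Since P[∪ A_i] ≤ 1/11 < 1, the complement has P[∩ A_i^c] ≥ 1 − 1/11 = 10/11 > 0, so some outcome avoids every A_i.

3·p = 1/11 ≈ 0.0909091; existence CERTIFIED by the union bound.


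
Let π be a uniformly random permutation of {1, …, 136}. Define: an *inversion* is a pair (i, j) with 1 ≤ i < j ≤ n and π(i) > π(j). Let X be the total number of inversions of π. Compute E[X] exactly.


Write X = Σ X_I over the C(136, 2) = 9180 pairs i < j, with X_I the indicator of one inversion.
There are 9180 indicators.
For each fixed pair i < j, the values π(i) and π(j) are two distinct elements of {1, …, 136} in uniformly random order; by symmetry P[π(i) > π(j)] = 1/2.
By linearity: E[X] = 9180 · (1/2) = C(136, 2) · (1/2) = 9180/2 = 4590 ≈ 4590.0000.

E[X] = 4590 = 4590.0000.


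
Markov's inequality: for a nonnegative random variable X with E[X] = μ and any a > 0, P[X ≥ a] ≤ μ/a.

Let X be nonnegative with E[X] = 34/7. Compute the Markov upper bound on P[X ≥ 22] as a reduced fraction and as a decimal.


μ = E[X] = 34/7, a = 22.
Markov: P[X ≥ 22] ≤ μ/a = (34/7)/22 = 17/77.
Numerically: ≈ 0.220779.
(Since a = 22 > μ = 4.857143, the bound 17/77 is < 1 and informative.)

P[X ≥ 22] ≤ 17/77 ≈ 0.220779.


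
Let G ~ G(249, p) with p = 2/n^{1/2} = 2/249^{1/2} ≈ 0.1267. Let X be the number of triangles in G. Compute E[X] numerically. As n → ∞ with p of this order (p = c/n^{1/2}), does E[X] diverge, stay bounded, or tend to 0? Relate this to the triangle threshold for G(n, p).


Number of potential triangles: C(249, 3) = 2542124.
Each occurs with probability p³ ≈ (0.1267)³ ≈ 2.036062e-03.
By linearity: E[X] = C(249, 3)·p³ ≈ 2542124 · 2.036062e-03 ≈ 5175.9217.
Since α = 1/2 < 1, p = c/n^{1/2} ≫ 1/n is above the triangle threshold p ~ 1/n. Asymptotically E[X] ~ (c³/6)·n^{3(1−α)} = (2³/6)·n^{1.5} → ∞; triangles are abundant w.h.p.

E[X] ≈ 5175.9217; in regime p = Θ(1/n^{1/2}) E[X] diverges (above the triangle threshold p ~ 1/n).


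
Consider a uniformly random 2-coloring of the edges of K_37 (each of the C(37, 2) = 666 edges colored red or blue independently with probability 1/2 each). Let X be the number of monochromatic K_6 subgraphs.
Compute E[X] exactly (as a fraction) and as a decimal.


Let X = Σ_S X_S over the C(37, 6) = 2324784 subsets S of size 6, where X_S = 1 if the K_6 on S is monochromatic.
For a fixed S, the K_6 on S has C(6, 2) = 15 edges. P[all 15 edges red] = (1/2)^15, and likewise for blue, so P[monochromatic] = 2·(1/2)^15 = 2^{1 − 15} = 1/16384.
By linearity: E[X] = C(37, 6) · 2^{1 − 15} = 2324784 · 1/16384 = 145299/1024.
Numerically: E[X] ≈ 141.894.

E[X] = C(37,6)·2^(1−C(6,2)) = 145299/1024 ≈ 141.894.


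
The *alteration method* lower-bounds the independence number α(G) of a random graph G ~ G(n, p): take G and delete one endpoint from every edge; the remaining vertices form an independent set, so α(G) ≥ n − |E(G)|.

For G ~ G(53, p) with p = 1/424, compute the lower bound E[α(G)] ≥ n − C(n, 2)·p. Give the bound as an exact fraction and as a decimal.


E[|E(G)|] = C(53, 2)·p = 1378 · (1/424) = 13/4.
E[α(G)] ≥ n − E[|E(G)|] = 53 − 13/4 = 199/4.
Numerically: ≈ 49.750.
(This is only a lower bound; the true E[α(G)] may be larger.)

E[α(G)] ≥ 199/4 ≈ 49.750.


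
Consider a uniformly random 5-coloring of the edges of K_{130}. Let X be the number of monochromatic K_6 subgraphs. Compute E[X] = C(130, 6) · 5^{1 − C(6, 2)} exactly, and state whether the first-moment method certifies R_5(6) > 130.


E[X] = C(130, 6) · 5^{1 − 15} = 5963412000 · 5^{−14} = 5963412000/6103515625.
As a reduced fraction: E[X] = 47707296/48828125 ≈ 0.977.
Is E[X] < 1? YES.
Since E[X] < 1, there exists a 5-coloring of K_{130} with no monochromatic K_6; hence R_5(6) > 130.

E[X] = 47707296/48828125 ≈ 0.977; E[X] < 1, so R_5(6) > 130.


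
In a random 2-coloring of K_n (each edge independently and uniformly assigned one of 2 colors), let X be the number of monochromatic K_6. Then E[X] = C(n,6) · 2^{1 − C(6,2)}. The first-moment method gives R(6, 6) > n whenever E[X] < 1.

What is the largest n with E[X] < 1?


We need C(n, 6) · 2^{1 − 15} < 1, i.e. C(n, 6) < 2^{15 − 1} = 16384.
Check values of n near the boundary:
  n = 11: C(11, 6) = 462; 462 < 16384? YES
  n = 12: C(12, 6) = 924; 924 < 16384? YES
  n = 13: C(13, 6) = 1716; 1716 < 16384? YES
  n = 14: C(14, 6) = 3003; 3003 < 16384? YES
  n = 15: C(15, 6) = 5005; 5005 < 16384? YES
  n = 16: C(16, 6) = 8008; 8008 < 16384? YES
  n = 17: C(17, 6) = 12376; 12376 < 16384? YES
  n = 18: C(18, 6) = 18564; 18564 < 16384? NO
  n = 19: C(19, 6) = 27132; 27132 < 16384? NO
The largest n with C(n, 6) < 16384 is n = 17 (where E[X] = 1547/2048 ≈ 0.7553711). Hence R(6, 6) > 17, i.e. R(6, 6) ≥ 18.

Largest n = 17; hence R(6, 6) > 17.


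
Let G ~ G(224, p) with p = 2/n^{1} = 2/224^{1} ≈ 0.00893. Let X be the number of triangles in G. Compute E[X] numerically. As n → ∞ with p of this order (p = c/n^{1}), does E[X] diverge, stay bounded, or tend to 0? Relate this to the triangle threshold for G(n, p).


Number of potential triangles: C(224, 3) = 1848224.
Each occurs with probability p³ ≈ (0.00893)³ ≈ 7.11780e-07.
By linearity: E[X] = C(224, 3)·p³ ≈ 1848224 · 7.11780e-07 ≈ 1.316.
Here α = 1, so p = 2/n is exactly at the triangle threshold p ~ 1/n. Asymptotically E[X] → c³/6 = 2³/6 = 4/3 ≈ 1.333, a bounded constant. In this regime the triangle count is asymptotically Poisson(c³/6).

E[X] ≈ 1.316; in regime p = Θ(1/n^{1}) E[X] stays bounded (at the triangle threshold p ~ 1/n).


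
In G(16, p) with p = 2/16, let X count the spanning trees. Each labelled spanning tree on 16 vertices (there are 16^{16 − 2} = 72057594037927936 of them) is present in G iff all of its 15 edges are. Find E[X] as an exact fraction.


K_16 has 16^{16 − 2} = 72057594037927936 labelled spanning trees.
For each such spanning tree H, let X_H = 1 if all 15 edges of H are present in G. Then P[X_H = 1] = p^{15} = (1/8)^{15} = 1/35184372088832.
Summing the indicators: E[X] = Σ_H E[X_H] = 72057594037927936 · p^{15} = 72057594037927936 · 1/35184372088832 = 2048.
Numerically: E[X] ≈ 2048.

E[X] = 72057594037927936 · (1/8)^{15} = 2048 ≈ 2048.


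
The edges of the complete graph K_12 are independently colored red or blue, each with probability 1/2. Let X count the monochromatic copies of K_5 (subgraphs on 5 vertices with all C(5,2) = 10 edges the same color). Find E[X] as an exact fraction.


Let X = Σ_S X_S over the C(12, 5) = 792 subsets S of size 5, where X_S = 1 if the K_5 on S is monochromatic.
For a fixed S, the K_5 on S has C(5, 2) = 10 edges. P[all 10 edges red] = (1/2)^10, and likewise for blue, so P[monochromatic] = 2·(1/2)^10 = 2^{1 − 10} = 1/512.
By linearity: E[X] = C(12, 5) · 2^{1 − 10} = 792 · 1/512 = 99/64.
Numerically: E[X] ≈ 1.546875.

E[X] = C(12,5)·2^(1−C(5,2)) = 99/64 ≈ 1.546875.


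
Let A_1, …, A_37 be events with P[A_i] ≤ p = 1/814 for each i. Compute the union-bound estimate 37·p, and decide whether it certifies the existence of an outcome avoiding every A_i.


Union bound: P[∪_{i=1}^{37} A_i] ≤ Σ_i P[A_i] ≤ 37·p = 37·(1/814) = 1/22.
Numerically: 1/22 ≈ 0.0455.
Is 1/22 < 1? YES.
Since P[∪ A_i] ≤ 1/22 < 1, the complement has P[∩ A_i^c] ≥ 1 − 1/22 = 21/22 > 0, so some outcome avoids every A_i.

37·p = 1/22 ≈ 0.0455; existence CERTIFIED by the union bound.


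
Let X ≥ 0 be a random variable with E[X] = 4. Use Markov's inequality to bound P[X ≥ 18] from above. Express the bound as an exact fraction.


μ = E[X] = 4, a = 18.
Markov: P[X ≥ 18] ≤ μ/a = (4)/18 = 2/9.
Numerically: ≈ 0.22222.
(Since a = 18 > μ = 4.00000, the bound 2/9 is < 1 and informative.)

P[X ≥ 18] ≤ 2/9 ≈ 0.22222.


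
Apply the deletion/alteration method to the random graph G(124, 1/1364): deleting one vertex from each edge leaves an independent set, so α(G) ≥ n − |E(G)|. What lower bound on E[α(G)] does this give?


E[|E(G)|] = C(124, 2)·p = 7626 · (1/1364) = 123/22.
E[α(G)] ≥ n − E[|E(G)|] = 124 − 123/22 = 2605/22.
Numerically: ≈ 118.409.
(This is only a lower bound; the true E[α(G)] may be larger.)

E[α(G)] ≥ 2605/22 ≈ 118.409.


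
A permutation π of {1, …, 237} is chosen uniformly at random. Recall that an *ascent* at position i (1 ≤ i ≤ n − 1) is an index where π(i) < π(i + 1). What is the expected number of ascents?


Write X = Σ X_I over i = 1, …, 236, with X_I the indicator of one ascent.
There are 236 indicators.
For each fixed i, the pair (π(i), π(i+1)) is a uniformly random ordered pair of distinct values from {1, …, 237}; by symmetry P[π(i) < π(i+1)] = 1/2.
By linearity: E[X] = 236 · (1/2) = (237 − 1) · (1/2) = 118 ≈ 118.000.

E[X] = 118 = 118.000.


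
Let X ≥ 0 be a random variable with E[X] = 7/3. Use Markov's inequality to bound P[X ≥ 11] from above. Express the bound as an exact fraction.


μ = E[X] = 7/3, a = 11.
Markov: P[X ≥ 11] ≤ μ/a = (7/3)/11 = 7/33.
Numerically: ≈ 0.212121.
(Since a = 11 > μ = 2.333333, the bound 7/33 is < 1 and informative.)

P[X ≥ 11] ≤ 7/33 ≈ 0.212121.


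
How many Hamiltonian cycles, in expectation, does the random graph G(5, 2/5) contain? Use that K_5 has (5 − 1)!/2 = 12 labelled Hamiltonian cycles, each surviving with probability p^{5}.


K_5 has (5 − 1)!/2 = 12 labelled Hamiltonian cycles.
For each such Hamiltonian cycle H, let X_H = 1 if all 5 edges of H are present in G. Then P[X_H = 1] = p^{5} = (2/5)^{5} = 32/3125.
Summing the indicators: E[X] = Σ_H E[X_H] = 12 · p^{5} = 12 · 32/3125 = 384/3125.
Numerically: E[X] ≈ 0.12288.

E[X] = 12 · (2/5)^{5} = 384/3125 ≈ 0.12288.


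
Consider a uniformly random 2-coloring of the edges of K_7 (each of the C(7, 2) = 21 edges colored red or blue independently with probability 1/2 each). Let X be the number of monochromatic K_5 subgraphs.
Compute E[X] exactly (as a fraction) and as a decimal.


Let X = Σ_S X_S over the C(7, 5) = 21 subsets S of size 5, where X_S = 1 if the K_5 on S is monochromatic.
For a fixed S, the K_5 on S has C(5, 2) = 10 edges. P[all 10 edges red] = (1/2)^10, and likewise for blue, so P[monochromatic] = 2·(1/2)^10 = 2^{1 − 10} = 1/512.
By linearity of expectation: E[X] = C(7, 5) · 2^{1 − 10} = 21 · 1/512 = 21/512.
Numerically: E[X] ≈ 0.04102.

E[X] = C(7,5)·2^(1−C(5,2)) = 21/512 ≈ 0.04102.


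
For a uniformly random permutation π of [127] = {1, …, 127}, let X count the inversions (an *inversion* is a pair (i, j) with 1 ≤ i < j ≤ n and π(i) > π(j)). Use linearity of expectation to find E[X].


Write X = Σ X_I over the C(127, 2) = 8001 pairs i < j, with X_I the indicator of one inversion.
There are 8001 indicators.
For each fixed pair i < j, the values π(i) and π(j) are two distinct elements of {1, …, 127} in uniformly random order; by symmetry P[π(i) > π(j)] = 1/2.
By linearity: E[X] = 8001 · (1/2) = C(127, 2) · (1/2) = 8001/2 = 8001/2 ≈ 4000.500000.

E[X] = 8001/2 = 4000.500000.


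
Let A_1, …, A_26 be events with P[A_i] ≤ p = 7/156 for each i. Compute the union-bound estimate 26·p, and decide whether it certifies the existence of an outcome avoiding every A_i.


Union bound: P[∪_{i=1}^{26} A_i] ≤ Σ_i P[A_i] ≤ 26·p = 26·(7/156) = 7/6.
Numerically: 7/6 ≈ 1.167.
Is 7/6 < 1? NO.
Since the bound 7/6 is ≥ 1, the union bound is uninformative here; it does NOT by itself certify existence.

26·p = 7/6 ≈ 1.167; existence NOT certified by the union bound.


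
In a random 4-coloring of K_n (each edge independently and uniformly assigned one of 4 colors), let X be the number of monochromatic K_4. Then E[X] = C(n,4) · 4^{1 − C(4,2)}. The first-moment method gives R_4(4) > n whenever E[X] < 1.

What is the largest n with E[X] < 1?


We need C(n, 4) · 4^{1 − 6} < 1, i.e. C(n, 4) < 4^{6 − 1} = 1024.
Check values of n near the boundary:
  n = 8: C(8, 4) = 70; 70 < 1024? YES
  n = 9: C(9, 4) = 126; 126 < 1024? YES
  n = 10: C(10, 4) = 210; 210 < 1024? YES
  n = 11: C(11, 4) = 330; 330 < 1024? YES
  n = 12: C(12, 4) = 495; 495 < 1024? YES
  n = 13: C(13, 4) = 715; 715 < 1024? YES
  n = 14: C(14, 4) = 1001; 1001 < 1024? YES
  n = 15: C(15, 4) = 1365; 1365 < 1024? NO
  n = 16: C(16, 4) = 1820; 1820 < 1024? NO
  n = 17: C(17, 4) = 2380; 2380 < 1024? NO
The largest n with C(n, 4) < 1024 is n = 14 (where E[X] = 1001/1024 ≈ 0.97754). Hence R_4(4) > 14, i.e. R_4(4) ≥ 15.

Largest n = 14; hence R_4(4) > 14.


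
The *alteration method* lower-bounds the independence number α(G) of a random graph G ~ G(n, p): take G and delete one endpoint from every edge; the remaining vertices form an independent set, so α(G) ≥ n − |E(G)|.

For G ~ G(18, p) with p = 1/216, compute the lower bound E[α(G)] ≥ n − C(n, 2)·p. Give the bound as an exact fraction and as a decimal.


E[|E(G)|] = C(18, 2)·p = 153 · (1/216) = 17/24.
E[α(G)] ≥ n − E[|E(G)|] = 18 − 17/24 = 415/24.
Numerically: ≈ 17.2917.
(This is only a lower bound; the true E[α(G)] may be larger.)

E[α(G)] ≥ 415/24 ≈ 17.2917.
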